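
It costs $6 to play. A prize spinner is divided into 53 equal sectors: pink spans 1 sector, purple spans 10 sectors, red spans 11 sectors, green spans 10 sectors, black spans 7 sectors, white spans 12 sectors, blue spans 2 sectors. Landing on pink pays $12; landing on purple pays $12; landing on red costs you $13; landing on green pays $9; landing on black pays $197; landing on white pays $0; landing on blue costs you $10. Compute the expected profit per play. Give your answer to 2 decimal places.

$21.13

E[payout] = (1/53)·12 + (10/53)·12 + (11/53)·(-13) + (10/53)·9 + (7/53)·197 + (12/53)·0 + (2/53)·(-10) = 1438/53
Expected profit = 1438/53 − 6 = 1120/53 ≈ $21.13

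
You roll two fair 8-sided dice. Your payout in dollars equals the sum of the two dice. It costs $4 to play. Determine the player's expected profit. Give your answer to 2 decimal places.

Distribution of the sum of the two dice: 2 w.p. 1/64, 3 w.p. 1/32, 4 w.p. 3/64, 5 w.p. 1/16, 6 w.p. 5/64, 7 w.p. 3/32, …
E[payout] = (1/64)·2 + (1/32)·3 + (3/64)·4 + (1/16)·5 + (5/64)·6 + (3/32)·7 + (7/64)·8 + (1/8)·9 + (7/64)·10 + (3/32)·11 + (5/64)·12 + (1/16)·13 + (3/64)·14 + (1/32)·15 + (1/64)·16 = 9
Expected profit = 9 − 4 = 5 ≈ $5.00

$5.00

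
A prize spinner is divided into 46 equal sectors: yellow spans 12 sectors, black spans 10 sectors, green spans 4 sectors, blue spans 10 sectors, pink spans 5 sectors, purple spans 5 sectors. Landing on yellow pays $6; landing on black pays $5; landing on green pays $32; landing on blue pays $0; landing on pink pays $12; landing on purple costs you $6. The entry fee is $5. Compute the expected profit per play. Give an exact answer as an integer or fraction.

E[payout] = (12/46)·6 + (10/46)·5 + (4/46)·32 + (10/46)·0 + (5/46)·12 + (5/46)·(-6) = 140/23
Expected profit = 140/23 − 5 = 25/23

25/23 dollars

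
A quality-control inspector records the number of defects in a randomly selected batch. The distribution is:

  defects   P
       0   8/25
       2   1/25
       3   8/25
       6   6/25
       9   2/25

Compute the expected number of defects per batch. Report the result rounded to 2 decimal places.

3.20

E[X] = (8/25)·0 + (1/25)·2 + (8/25)·3 + (6/25)·6 + (2/25)·9
     = 16/5 ≈ 3.20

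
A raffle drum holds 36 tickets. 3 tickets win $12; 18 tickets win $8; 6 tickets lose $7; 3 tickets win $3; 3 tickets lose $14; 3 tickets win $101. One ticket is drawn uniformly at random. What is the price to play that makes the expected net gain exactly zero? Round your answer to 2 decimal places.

$11.33

E[payout] = (3/36)·12 + (18/36)·8 + (6/36)·(-7) + (3/36)·3 + (3/36)·(-14) + (3/36)·101 = 34/3
Fair fee = E[payout] = 34/3 ≈ $11.33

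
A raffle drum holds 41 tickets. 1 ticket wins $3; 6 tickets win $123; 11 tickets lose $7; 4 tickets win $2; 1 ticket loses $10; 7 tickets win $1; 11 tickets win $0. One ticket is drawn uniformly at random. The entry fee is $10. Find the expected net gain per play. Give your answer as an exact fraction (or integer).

E[payout] = (1/41)·3 + (6/41)·123 + (11/41)·(-7) + (4/41)·2 + (1/41)·(-10) + (7/41)·1 + (11/41)·0 = 669/41
Expected profit = 669/41 − 10 = 259/41

259/41 dollars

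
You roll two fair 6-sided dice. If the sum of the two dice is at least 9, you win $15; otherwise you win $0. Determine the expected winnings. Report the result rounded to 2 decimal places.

E[payout] = (13/18)·0 + (5/18)·15 = 25/6
≈ $4.17

$4.17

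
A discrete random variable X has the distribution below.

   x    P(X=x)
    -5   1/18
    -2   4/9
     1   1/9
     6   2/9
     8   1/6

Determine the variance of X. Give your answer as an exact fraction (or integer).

E[X] = (1/18)·(-5) + (4/9)·(-2) + (1/9)·1 + (2/9)·6 + (1/6)·8 = 29/18
E[X²] = (1/18)·25 + (4/9)·4 + (1/9)·1 + (2/9)·36 + (1/6)·64 = 395/18
Var(X) = 395/18 − (29/18)² = 6269/324

6269/324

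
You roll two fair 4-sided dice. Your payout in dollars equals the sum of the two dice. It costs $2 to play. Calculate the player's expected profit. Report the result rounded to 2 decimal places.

Distribution of the sum of the two dice: 2 w.p. 1/16, 3 w.p. 1/8, 4 w.p. 3/16, 5 w.p. 1/4, 6 w.p. 3/16, 7 w.p. 1/8, …
E[payout] = (1/16)·2 + (1/8)·3 + (3/16)·4 + (1/4)·5 + (3/16)·6 + (1/8)·7 + (1/16)·8 = 5
Expected profit = 5 − 2 = 3 ≈ $3.00

$3.00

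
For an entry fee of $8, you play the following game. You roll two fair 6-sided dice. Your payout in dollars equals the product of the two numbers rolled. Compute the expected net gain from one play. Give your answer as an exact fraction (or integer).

17/4 dollars

Distribution of the product of the two numbers rolled: 1 w.p. 1/36, 2 w.p. 1/18, 3 w.p. 1/18, 4 w.p. 1/12, 5 w.p. 1/18, 6 w.p. 1/9, …
E[payout] = (1/36)·1 + (1/18)·2 + (1/18)·3 + (1/12)·4 + (1/18)·5 + (1/9)·6 + (1/18)·8 + (1/36)·9 + (1/18)·10 + (1/9)·12 + (1/18)·15 + (1/36)·16 + (1/18)·18 + (1/18)·20 + (1/18)·24 + (1/36)·25 + (1/18)·30 + (1/36)·36 = 49/4
Expected profit = 49/4 − 8 = 17/4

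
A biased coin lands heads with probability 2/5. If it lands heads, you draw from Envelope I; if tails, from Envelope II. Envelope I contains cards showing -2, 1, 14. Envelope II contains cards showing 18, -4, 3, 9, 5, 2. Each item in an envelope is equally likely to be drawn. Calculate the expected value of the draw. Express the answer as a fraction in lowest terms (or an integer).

E[X | Envelope I] = (-2 + 1 + 14)/3 = 13/3
E[X | Envelope II] = (18 − 4 + 3 + 9 + 5 + 2)/6 = 11/2
E[X] = (2/5)·13/3 + (3/5)·11/2 = 151/30

151/30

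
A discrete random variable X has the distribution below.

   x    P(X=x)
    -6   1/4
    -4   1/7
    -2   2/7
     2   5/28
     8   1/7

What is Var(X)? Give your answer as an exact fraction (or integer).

E[X] = (1/4)·(-6) + (1/7)·(-4) + (2/7)·(-2) + (5/28)·2 + (1/7)·8 = -8/7
E[X²] = (1/4)·36 + (1/7)·16 + (2/7)·4 + (5/28)·4 + (1/7)·64 = 156/7
Var(X) = 156/7 − (-8/7)² = 1028/49

1028/49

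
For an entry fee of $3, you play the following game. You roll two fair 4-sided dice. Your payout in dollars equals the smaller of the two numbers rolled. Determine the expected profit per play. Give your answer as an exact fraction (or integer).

Distribution of the smaller of the two numbers rolled: 1 w.p. 7/16, 2 w.p. 5/16, 3 w.p. 3/16, 4 w.p. 1/16
E[payout] = (7/16)·1 + (5/16)·2 + (3/16)·3 + (1/16)·4 = 15/8
Expected profit = 15/8 − 3 = -9/8

-9/8 dollars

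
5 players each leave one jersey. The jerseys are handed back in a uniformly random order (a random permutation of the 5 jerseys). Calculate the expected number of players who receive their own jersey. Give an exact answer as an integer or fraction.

1

Let Xᵢ = 1 if person i gets their own jersey. For each i, P(Xᵢ=1) = 1/5.
By linearity of expectation, E[X₁+…+X_5] = 5·(1/5) = 1.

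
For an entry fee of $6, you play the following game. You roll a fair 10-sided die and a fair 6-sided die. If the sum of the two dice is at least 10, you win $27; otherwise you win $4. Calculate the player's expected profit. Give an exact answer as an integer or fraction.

E[payout] = (11/20)·4 + (9/20)·27 = 287/20
Expected profit = 287/20 − 6 = 167/20

167/20 dollars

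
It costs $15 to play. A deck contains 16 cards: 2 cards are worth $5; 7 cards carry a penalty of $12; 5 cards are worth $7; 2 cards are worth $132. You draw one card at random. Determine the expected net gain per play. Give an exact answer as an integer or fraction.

E[payout] = (2/16)·5 + (7/16)·(-12) + (5/16)·7 + (2/16)·132 = 225/16
Expected profit = 225/16 − 15 = -15/16

-15/16 dollars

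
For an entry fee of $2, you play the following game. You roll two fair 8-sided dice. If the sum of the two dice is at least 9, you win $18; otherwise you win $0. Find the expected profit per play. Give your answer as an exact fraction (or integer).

E[payout] = (7/16)·0 + (9/16)·18 = 81/8
Expected profit = 81/8 − 2 = 65/8

65/8 dollars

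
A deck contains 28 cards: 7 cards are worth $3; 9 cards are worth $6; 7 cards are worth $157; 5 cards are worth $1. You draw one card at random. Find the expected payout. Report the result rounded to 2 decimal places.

$42.11

E[payout] = (7/28)·3 + (9/28)·6 + (7/28)·157 + (5/28)·1 = 1179/28
≈ $42.11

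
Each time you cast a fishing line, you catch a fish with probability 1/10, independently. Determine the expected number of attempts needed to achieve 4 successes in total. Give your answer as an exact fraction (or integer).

40

By linearity (sum of 4 independent geometric waits), E[trials] = 4/p = 4/(1/10) = 40.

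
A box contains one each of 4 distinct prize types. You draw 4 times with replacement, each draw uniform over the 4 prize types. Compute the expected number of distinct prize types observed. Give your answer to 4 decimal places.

2.7344

Let Xⱼ=1 if type j appears at least once. P(Xⱼ=1) = 1 − ((4−1)/4)^4 = 175/256.
E[#distinct] = 4·175/256 = 175/64.
≈ 2.7344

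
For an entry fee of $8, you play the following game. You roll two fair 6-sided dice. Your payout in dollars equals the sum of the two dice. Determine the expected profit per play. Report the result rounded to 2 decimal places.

Distribution of the sum of the two dice: 2 w.p. 1/36, 3 w.p. 1/18, 4 w.p. 1/12, 5 w.p. 1/9, 6 w.p. 5/36, 7 w.p. 1/6, …
E[payout] = (1/36)·2 + (1/18)·3 + (1/12)·4 + (1/9)·5 + (5/36)·6 + (1/6)·7 + (5/36)·8 + (1/9)·9 + (1/12)·10 + (1/18)·11 + (1/36)·12 = 7
Expected profit = 7 − 8 = -1 ≈ -$1.00

-$1.00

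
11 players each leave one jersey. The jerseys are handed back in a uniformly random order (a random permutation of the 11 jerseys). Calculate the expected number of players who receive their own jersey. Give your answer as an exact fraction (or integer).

Let Xᵢ = 1 if person i gets their own jersey. For each i, P(Xᵢ=1) = 1/11.
By linearity of expectation, E[X₁+…+X_11] = 11·(1/11) = 1.

1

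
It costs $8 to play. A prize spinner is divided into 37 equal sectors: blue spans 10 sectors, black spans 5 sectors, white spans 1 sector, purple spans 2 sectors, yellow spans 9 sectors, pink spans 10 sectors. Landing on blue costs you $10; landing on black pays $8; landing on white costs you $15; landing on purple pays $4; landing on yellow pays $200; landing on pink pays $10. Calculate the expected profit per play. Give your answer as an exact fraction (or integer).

1537/37 dollars

E[payout] = (10/37)·(-10) + (5/37)·8 + (1/37)·(-15) + (2/37)·4 + (9/37)·200 + (10/37)·10 = 1833/37
Expected profit = 1833/37 − 8 = 1537/37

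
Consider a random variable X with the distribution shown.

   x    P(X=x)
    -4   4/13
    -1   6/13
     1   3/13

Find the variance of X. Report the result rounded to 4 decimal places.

E[X] = (4/13)·(-4) + (6/13)·(-1) + (3/13)·1 = -19/13
E[X²] = (4/13)·16 + (6/13)·1 + (3/13)·1 = 73/13
Var(X) = 73/13 − (-19/13)² = 588/169 ≈ 3.4793

3.4793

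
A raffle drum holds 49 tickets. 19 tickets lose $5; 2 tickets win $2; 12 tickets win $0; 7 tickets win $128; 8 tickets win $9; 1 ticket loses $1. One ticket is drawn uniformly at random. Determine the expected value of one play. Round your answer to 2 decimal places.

$17.88

E[payout] = (19/49)·(-5) + (2/49)·2 + (12/49)·0 + (7/49)·128 + (8/49)·9 + (1/49)·(-1) = 876/49
≈ $17.88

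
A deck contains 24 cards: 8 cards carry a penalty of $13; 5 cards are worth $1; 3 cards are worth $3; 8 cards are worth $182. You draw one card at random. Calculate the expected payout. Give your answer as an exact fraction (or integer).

E[payout] = (8/24)·(-13) + (5/24)·1 + (3/24)·3 + (8/24)·182 = 683/12

683/12 dollars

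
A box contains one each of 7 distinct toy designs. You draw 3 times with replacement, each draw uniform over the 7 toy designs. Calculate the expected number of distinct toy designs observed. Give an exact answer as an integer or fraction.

127/49

Let Xⱼ=1 if type j appears at least once. P(Xⱼ=1) = 1 − ((7−1)/7)^3 = 127/343.
E[#distinct] = 7·127/343 = 127/49.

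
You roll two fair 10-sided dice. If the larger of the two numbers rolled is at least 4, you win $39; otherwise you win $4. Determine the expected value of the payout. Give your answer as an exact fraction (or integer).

717/20 dollars

E[payout] = (9/100)·4 + (91/100)·39 = 717/20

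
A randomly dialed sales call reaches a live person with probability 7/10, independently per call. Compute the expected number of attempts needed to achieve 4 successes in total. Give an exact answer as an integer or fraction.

40/7

By linearity (sum of 4 independent geometric waits), E[trials] = 4/p = 4/(7/10) = 40/7.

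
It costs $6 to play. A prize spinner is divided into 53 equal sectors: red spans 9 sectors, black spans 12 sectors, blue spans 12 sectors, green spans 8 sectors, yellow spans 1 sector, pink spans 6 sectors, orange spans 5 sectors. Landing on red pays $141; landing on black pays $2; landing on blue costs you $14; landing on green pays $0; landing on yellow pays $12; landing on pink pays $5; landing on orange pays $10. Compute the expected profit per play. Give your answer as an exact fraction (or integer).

899/53 dollars

E[payout] = (9/53)·141 + (12/53)·2 + (12/53)·(-14) + (8/53)·0 + (1/53)·12 + (6/53)·5 + (5/53)·10 = 1217/53
Expected profit = 1217/53 − 6 = 899/53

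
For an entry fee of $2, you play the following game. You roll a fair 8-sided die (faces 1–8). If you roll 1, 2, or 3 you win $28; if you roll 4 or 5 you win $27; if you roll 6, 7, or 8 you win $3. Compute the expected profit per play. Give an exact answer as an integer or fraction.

E[payout] = (3/8)·3 + (1/4)·27 + (3/8)·28 = 147/8
Expected profit = 147/8 − 2 = 131/8

131/8 dollars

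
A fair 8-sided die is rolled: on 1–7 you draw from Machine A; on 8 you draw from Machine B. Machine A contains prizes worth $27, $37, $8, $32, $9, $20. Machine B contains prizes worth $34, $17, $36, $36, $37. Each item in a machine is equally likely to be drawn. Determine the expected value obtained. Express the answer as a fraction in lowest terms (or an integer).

1123/48 dollars

E[X | Machine A] = (27 + 37 + 8 + 32 + 9 + 20)/6 = 133/6
E[X | Machine B] = (34 + 17 + 36 + 36 + 37)/5 = 32
E[X] = (7/8)·133/6 + (1/8)·32 = 1123/48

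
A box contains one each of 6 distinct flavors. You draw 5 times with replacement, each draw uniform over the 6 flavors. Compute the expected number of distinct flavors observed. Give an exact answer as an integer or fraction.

4651/1296

Let Xⱼ=1 if type j appears at least once. P(Xⱼ=1) = 1 − ((6−1)/6)^5 = 4651/7776.
E[#distinct] = 6·4651/7776 = 4651/1296.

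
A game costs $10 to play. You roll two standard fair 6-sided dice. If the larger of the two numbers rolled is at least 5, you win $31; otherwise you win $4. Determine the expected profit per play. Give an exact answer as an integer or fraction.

$9

E[payout] = (4/9)·4 + (5/9)·31 = 19
Expected profit = 19 − 10 = 9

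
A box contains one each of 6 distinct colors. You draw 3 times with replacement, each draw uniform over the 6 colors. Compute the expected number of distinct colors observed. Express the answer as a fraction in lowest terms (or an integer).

91/36

Let Xⱼ=1 if type j appears at least once. P(Xⱼ=1) = 1 − ((6−1)/6)^3 = 91/216.
E[#distinct] = 6·91/216 = 91/36.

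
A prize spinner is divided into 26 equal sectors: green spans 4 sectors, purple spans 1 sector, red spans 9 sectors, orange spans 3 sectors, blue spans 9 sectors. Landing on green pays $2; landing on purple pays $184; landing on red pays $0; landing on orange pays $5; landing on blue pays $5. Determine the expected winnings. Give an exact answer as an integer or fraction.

E[payout] = (4/26)·2 + (1/26)·184 + (9/26)·0 + (3/26)·5 + (9/26)·5 = 126/13

126/13 dollars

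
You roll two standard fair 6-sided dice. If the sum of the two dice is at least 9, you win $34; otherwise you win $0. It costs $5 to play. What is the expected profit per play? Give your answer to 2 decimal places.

E[payout] = (13/18)·0 + (5/18)·34 = 85/9
Expected profit = 85/9 − 5 = 40/9 ≈ $4.44

$4.44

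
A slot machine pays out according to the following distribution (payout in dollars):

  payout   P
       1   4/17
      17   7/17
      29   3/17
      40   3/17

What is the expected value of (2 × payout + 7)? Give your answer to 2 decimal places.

45.82

E[2x+7] = (4/17)·9 + (7/17)·41 + (3/17)·65 + (3/17)·87
     = 779/17 ≈ 45.82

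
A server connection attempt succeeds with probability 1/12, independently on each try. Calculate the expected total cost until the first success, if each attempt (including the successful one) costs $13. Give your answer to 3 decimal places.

E[#attempts] = 1/p = 12; E[cost] = 13·12 = 156.
≈ 156.000

$156.000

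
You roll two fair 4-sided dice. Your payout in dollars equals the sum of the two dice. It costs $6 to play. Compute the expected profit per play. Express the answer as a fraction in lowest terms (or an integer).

Distribution of the sum of the two dice: 2 w.p. 1/16, 3 w.p. 1/8, 4 w.p. 3/16, 5 w.p. 1/4, 6 w.p. 3/16, 7 w.p. 1/8, …
E[payout] = (1/16)·2 + (1/8)·3 + (3/16)·4 + (1/4)·5 + (3/16)·6 + (1/8)·7 + (1/16)·8 = 5
Expected profit = 5 − 6 = -1

-$1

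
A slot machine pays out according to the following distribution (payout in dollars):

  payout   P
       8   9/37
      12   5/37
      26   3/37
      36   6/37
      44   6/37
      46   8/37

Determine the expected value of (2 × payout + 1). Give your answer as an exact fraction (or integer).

E[2x+1] = (9/37)·17 + (5/37)·25 + (3/37)·53 + (6/37)·73 + (6/37)·89 + (8/37)·93
     = 2153/37

2153/37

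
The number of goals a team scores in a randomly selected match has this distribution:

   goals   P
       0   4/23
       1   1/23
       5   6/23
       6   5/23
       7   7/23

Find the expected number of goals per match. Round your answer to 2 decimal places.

E[X] = (4/23)·0 + (1/23)·1 + (6/23)·5 + (5/23)·6 + (7/23)·7
     = 110/23 ≈ 4.78

4.78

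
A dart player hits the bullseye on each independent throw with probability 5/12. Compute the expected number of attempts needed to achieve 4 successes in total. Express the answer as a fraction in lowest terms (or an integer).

By linearity (sum of 4 independent geometric waits), E[trials] = 4/p = 4/(5/12) = 48/5.

48/5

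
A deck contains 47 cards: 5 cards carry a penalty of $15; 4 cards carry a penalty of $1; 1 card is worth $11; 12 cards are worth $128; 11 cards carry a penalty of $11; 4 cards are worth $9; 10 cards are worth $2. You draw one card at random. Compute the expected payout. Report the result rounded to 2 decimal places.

E[payout] = (5/47)·(-15) + (4/47)·(-1) + (1/47)·11 + (12/47)·128 + (11/47)·(-11) + (4/47)·9 + (10/47)·2 = 1403/47
≈ $29.85

$29.85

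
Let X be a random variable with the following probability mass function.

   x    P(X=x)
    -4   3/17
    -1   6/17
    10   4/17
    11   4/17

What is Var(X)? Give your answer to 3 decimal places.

40.104

E[X] = (3/17)·(-4) + (6/17)·(-1) + (4/17)·10 + (4/17)·11 = 66/17
E[X²] = (3/17)·16 + (6/17)·1 + (4/17)·100 + (4/17)·121 = 938/17
Var(X) = 938/17 − (66/17)² = 11590/289 ≈ 40.104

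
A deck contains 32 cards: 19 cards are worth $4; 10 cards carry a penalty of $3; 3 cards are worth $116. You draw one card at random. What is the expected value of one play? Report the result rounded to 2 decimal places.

E[payout] = (19/32)·4 + (10/32)·(-3) + (3/32)·116 = 197/16
≈ $12.31

$12.31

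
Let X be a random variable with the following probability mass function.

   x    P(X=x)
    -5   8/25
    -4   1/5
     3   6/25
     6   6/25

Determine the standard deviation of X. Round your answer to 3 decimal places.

4.684

E[X] = -6/25, E[X²] = 22
Var(X) = E[X²] − (E[X])² = 22 − 36/625 = 13714/625
SD(X) = √(13714/625) ≈ 4.684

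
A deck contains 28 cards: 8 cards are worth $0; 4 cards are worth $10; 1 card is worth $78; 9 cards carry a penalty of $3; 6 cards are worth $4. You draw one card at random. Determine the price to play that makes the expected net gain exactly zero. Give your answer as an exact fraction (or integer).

E[payout] = (8/28)·0 + (4/28)·10 + (1/28)·78 + (9/28)·(-3) + (6/28)·4 = 115/28
Fair fee = E[payout] = 115/28

115/28 dollars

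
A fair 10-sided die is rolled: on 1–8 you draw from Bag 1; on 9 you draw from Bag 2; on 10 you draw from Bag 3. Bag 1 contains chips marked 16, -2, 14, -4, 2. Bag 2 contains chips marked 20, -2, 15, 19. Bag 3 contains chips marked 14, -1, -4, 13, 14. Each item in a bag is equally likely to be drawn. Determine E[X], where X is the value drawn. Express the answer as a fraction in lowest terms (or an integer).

E[X | Bag 1] = (16 − 2 + 14 − 4 + 2)/5 = 26/5
E[X | Bag 2] = (20 − 2 + 15 + 19)/4 = 13
E[X | Bag 3] = (14 − 1 − 4 + 13 + 14)/5 = 36/5
E[X] = (4/5)·26/5 + (1/10)·13 + (1/10)·36/5 = 309/50

309/50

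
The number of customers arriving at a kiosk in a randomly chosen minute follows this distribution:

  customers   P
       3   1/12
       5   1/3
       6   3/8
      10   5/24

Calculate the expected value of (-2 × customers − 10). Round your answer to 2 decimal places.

-22.50

E[-2x-10] = (1/12)·(-16) + (1/3)·(-20) + (3/8)·(-22) + (5/24)·(-30)
     = -45/2 ≈ -22.50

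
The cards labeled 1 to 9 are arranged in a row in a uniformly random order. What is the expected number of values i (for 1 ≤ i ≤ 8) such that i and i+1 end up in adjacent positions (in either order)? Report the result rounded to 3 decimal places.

For each i ∈ {1,…,8}, let Xᵢ = 1 if i and i+1 are adjacent. P(Xᵢ=1) = 2·(9−1)!/9! = 2/9.
By linearity, E[ΣXᵢ] = (8)·(2/9) = 16/9.
≈ 1.778

1.778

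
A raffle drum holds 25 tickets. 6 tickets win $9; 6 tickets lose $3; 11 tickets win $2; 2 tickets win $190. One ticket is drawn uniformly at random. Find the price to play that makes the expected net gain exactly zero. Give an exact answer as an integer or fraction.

E[payout] = (6/25)·9 + (6/25)·(-3) + (11/25)·2 + (2/25)·190 = 438/25
Fair fee = E[payout] = 438/25

438/25 dollars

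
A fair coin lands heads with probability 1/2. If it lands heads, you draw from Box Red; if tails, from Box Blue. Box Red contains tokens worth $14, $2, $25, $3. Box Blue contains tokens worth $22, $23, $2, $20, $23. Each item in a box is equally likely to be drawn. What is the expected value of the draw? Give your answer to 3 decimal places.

$14.500

E[X | Box Red] = (14 + 2 + 25 + 3)/4 = 11
E[X | Box Blue] = (22 + 23 + 2 + 20 + 23)/5 = 18
E[X] = (1/2)·11 + (1/2)·18 = 29/2 ≈ 14.500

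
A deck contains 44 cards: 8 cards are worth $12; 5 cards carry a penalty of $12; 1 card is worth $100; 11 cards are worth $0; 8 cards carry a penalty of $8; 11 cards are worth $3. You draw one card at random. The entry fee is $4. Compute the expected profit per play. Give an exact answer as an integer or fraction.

-71/44 dollars

E[payout] = (8/44)·12 + (5/44)·(-12) + (1/44)·100 + (11/44)·0 + (8/44)·(-8) + (11/44)·3 = 105/44
Expected profit = 105/44 − 4 = -71/44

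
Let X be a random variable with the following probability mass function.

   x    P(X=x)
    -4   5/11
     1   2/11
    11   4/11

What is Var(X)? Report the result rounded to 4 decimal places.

E[X] = (5/11)·(-4) + (2/11)·1 + (4/11)·11 = 26/11
E[X²] = (5/11)·16 + (2/11)·1 + (4/11)·121 = 566/11
Var(X) = 566/11 − (26/11)² = 5550/121 ≈ 45.8678

45.8678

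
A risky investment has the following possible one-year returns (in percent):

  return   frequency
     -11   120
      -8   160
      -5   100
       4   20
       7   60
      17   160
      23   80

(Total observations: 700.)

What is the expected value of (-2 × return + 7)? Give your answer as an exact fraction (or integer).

Total = 700, so P(return=-11) = 120/700, etc.
E[-2x+7] = (6/35)·29 + (8/35)·23 + (1/7)·17 + (1/35)·(-1) + (3/35)·(-7) + (8/35)·(-27) + (4/35)·(-39)
     = 7/5

7/5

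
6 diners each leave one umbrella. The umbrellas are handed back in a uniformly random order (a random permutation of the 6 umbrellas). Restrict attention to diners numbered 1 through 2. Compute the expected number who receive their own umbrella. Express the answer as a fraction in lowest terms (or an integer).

1/3

Let Xᵢ = 1 if person i gets their own umbrella. For each i, P(Xᵢ=1) = 1/6.
By linearity of expectation, E[X₁+…+X_2] = 2·(1/6) = 1/3.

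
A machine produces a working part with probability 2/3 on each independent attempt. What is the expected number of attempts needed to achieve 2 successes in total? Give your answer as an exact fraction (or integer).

3

By linearity (sum of 2 independent geometric waits), E[trials] = 2/p = 2/(2/3) = 3.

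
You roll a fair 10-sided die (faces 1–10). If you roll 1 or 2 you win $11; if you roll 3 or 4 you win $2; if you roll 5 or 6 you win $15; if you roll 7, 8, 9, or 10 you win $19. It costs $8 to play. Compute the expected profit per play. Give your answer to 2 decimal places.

$5.20

E[payout] = (1/5)·2 + (1/5)·11 + (1/5)·15 + (2/5)·19 = 66/5
Expected profit = 66/5 − 8 = 26/5 ≈ $5.20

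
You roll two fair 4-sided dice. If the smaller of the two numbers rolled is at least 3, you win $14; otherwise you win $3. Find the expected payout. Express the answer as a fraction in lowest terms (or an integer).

E[payout] = (3/4)·3 + (1/4)·14 = 23/4

23/4 dollars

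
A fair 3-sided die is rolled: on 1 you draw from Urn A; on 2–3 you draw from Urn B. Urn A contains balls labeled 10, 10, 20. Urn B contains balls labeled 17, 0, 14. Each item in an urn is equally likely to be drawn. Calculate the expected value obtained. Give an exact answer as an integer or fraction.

34/3

E[X | Urn A] = (10 + 10 + 20)/3 = 40/3
E[X | Urn B] = (17 + 0 + 14)/3 = 31/3
E[X] = (1/3)·40/3 + (2/3)·31/3 = 34/3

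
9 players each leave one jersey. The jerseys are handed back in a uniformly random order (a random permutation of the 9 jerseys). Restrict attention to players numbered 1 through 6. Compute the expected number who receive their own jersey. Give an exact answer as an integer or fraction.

2/3

Let Xᵢ = 1 if person i gets their own jersey. For each i, P(Xᵢ=1) = 1/9.
By linearity of expectation, E[X₁+…+X_6] = 6·(1/9) = 2/3.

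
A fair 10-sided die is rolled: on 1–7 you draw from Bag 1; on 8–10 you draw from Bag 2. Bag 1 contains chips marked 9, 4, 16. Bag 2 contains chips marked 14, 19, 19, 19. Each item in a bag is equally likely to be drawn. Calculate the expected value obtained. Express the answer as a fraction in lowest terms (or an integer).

E[X | Bag 1] = (9 + 4 + 16)/3 = 29/3
E[X | Bag 2] = (14 + 19 + 19 + 19)/4 = 71/4
E[X] = (7/10)·29/3 + (3/10)·71/4 = 1451/120

1451/120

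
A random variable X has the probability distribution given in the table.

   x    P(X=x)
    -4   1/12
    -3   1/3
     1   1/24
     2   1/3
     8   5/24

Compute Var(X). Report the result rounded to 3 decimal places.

E[X] = (1/12)·(-4) + (1/3)·(-3) + (1/24)·1 + (1/3)·2 + (5/24)·8 = 25/24
E[X²] = (1/12)·16 + (1/3)·9 + (1/24)·1 + (1/3)·4 + (5/24)·64 = 457/24
Var(X) = 457/24 − (25/24)² = 10343/576 ≈ 17.957

17.957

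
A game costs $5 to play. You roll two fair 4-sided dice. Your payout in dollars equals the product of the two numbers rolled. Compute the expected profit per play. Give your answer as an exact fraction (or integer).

Distribution of the product of the two numbers rolled: 1 w.p. 1/16, 2 w.p. 1/8, 3 w.p. 1/8, 4 w.p. 3/16, 6 w.p. 1/8, 8 w.p. 1/8, …
E[payout] = (1/16)·1 + (1/8)·2 + (1/8)·3 + (3/16)·4 + (1/8)·6 + (1/8)·8 + (1/16)·9 + (1/8)·12 + (1/16)·16 = 25/4
Expected profit = 25/4 − 5 = 5/4

5/4 dollars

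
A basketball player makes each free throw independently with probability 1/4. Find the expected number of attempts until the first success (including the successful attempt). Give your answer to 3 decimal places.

4.000

For a geometric distribution, E[trials] = 1/p = 1/(1/4) = 4.
≈ 4.000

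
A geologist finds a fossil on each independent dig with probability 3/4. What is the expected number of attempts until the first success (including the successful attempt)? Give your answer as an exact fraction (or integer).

4/3

For a geometric distribution, E[trials] = 1/p = 1/(3/4) = 4/3.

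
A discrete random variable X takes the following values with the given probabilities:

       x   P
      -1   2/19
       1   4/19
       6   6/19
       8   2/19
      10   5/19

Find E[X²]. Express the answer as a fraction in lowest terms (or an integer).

E[X²] = (2/19)·1 + (4/19)·1 + (6/19)·36 + (2/19)·64 + (5/19)·100
     = 850/19

850/19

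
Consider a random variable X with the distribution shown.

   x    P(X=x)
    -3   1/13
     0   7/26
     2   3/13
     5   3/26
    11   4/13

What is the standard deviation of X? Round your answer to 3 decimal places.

E[X] = 109/26, E[X²] = 1085/26
Var(X) = E[X²] − (E[X])² = 1085/26 − 11881/676 = 16329/676
SD(X) = √(16329/676) ≈ 4.915

4.915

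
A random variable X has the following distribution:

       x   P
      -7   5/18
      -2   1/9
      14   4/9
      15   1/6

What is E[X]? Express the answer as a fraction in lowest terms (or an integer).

59/9

E[X] = (5/18)·(-7) + (1/9)·(-2) + (4/9)·14 + (1/6)·15
     = 59/9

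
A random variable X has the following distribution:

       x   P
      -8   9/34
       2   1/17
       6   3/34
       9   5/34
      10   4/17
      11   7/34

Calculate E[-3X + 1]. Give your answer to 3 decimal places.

E[-3x+1] = (9/34)·25 + (1/17)·(-5) + (3/34)·(-17) + (5/34)·(-26) + (4/17)·(-29) + (7/34)·(-32)
     = -211/17 ≈ -12.412

-12.412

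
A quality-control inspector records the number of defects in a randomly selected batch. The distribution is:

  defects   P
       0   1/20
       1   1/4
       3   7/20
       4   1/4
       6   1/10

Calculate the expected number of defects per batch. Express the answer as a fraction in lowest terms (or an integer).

29/10

E[X] = (1/20)·0 + (1/4)·1 + (7/20)·3 + (1/4)·4 + (1/10)·6
     = 29/10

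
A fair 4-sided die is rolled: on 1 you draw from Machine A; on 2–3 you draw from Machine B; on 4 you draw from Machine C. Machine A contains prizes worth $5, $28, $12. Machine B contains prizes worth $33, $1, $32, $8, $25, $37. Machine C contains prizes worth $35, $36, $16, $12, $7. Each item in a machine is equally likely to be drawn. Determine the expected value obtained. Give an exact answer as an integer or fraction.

1223/60 dollars

E[X | Machine A] = (5 + 28 + 12)/3 = 15
E[X | Machine B] = (33 + 1 + 32 + 8 + 25 + 37)/6 = 68/3
E[X | Machine C] = (35 + 36 + 16 + 12 + 7)/5 = 106/5
E[X] = (1/4)·15 + (1/2)·68/3 + (1/4)·106/5 = 1223/60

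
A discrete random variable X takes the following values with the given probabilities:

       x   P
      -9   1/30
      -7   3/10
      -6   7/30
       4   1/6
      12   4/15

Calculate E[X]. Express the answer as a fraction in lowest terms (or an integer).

1/15

E[X] = (1/30)·(-9) + (3/10)·(-7) + (7/30)·(-6) + (1/6)·4 + (4/15)·12
     = 1/15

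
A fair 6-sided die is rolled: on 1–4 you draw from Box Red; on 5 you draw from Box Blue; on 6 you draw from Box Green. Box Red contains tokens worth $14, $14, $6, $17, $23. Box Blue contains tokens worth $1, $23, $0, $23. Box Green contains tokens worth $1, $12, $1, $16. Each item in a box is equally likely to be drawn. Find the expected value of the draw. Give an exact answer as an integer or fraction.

523/40 dollars

E[X | Box Red] = (14 + 14 + 6 + 17 + 23)/5 = 74/5
E[X | Box Blue] = (1 + 23 + 0 + 23)/4 = 47/4
E[X | Box Green] = (1 + 12 + 1 + 16)/4 = 15/2
E[X] = (2/3)·74/5 + (1/6)·47/4 + (1/6)·15/2 = 523/40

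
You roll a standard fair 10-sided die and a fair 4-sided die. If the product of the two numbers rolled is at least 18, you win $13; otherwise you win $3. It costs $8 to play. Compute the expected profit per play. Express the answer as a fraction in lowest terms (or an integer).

-7/4 dollars

E[payout] = (27/40)·3 + (13/40)·13 = 25/4
Expected profit = 25/4 − 8 = -7/4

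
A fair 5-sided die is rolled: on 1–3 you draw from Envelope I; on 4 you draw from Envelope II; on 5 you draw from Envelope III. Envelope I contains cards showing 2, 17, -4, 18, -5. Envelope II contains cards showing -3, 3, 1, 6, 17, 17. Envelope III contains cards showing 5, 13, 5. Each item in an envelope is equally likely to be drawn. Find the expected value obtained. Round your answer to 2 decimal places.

6.26

E[X | Envelope I] = (2 + 17 − 4 + 18 − 5)/5 = 28/5
E[X | Envelope II] = (-3 + 3 + 1 + 6 + 17 + 17)/6 = 41/6
E[X | Envelope III] = (5 + 13 + 5)/3 = 23/3
E[X] = (3/5)·28/5 + (1/5)·41/6 + (1/5)·23/3 = 313/50 ≈ 6.26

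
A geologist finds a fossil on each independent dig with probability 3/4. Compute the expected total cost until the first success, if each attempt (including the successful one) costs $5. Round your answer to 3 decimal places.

$6.667

E[#attempts] = 1/p = 4/3; E[cost] = 5·4/3 = 20/3.
≈ 6.667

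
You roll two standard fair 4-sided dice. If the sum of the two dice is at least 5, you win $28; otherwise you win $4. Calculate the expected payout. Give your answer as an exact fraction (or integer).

E[payout] = (3/8)·4 + (5/8)·28 = 19

$19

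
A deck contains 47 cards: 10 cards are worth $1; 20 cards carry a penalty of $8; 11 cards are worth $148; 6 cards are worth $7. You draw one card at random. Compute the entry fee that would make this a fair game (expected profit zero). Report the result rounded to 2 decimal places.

$32.34

E[payout] = (10/47)·1 + (20/47)·(-8) + (11/47)·148 + (6/47)·7 = 1520/47
Fair fee = E[payout] = 1520/47 ≈ $32.34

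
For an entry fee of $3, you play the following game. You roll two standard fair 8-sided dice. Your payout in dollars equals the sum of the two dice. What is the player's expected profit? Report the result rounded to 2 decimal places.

$6.00

Distribution of the sum of the two dice: 2 w.p. 1/64, 3 w.p. 1/32, 4 w.p. 3/64, 5 w.p. 1/16, 6 w.p. 5/64, 7 w.p. 3/32, …
E[payout] = (1/64)·2 + (1/32)·3 + (3/64)·4 + (1/16)·5 + (5/64)·6 + (3/32)·7 + (7/64)·8 + (1/8)·9 + (7/64)·10 + (3/32)·11 + (5/64)·12 + (1/16)·13 + (3/64)·14 + (1/32)·15 + (1/64)·16 = 9
Expected profit = 9 − 3 = 6 ≈ $6.00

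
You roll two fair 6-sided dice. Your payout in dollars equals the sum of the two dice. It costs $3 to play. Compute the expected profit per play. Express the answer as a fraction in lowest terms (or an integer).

$4

Distribution of the sum of the two dice: 2 w.p. 1/36, 3 w.p. 1/18, 4 w.p. 1/12, 5 w.p. 1/9, 6 w.p. 5/36, 7 w.p. 1/6, …
E[payout] = (1/36)·2 + (1/18)·3 + (1/12)·4 + (1/9)·5 + (5/36)·6 + (1/6)·7 + (5/36)·8 + (1/9)·9 + (1/12)·10 + (1/18)·11 + (1/36)·12 = 7
Expected profit = 7 − 3 = 4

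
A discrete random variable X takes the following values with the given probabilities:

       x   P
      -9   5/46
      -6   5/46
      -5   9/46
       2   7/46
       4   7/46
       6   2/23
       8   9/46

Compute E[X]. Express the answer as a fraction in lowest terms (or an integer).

9/23

E[X] = (5/46)·(-9) + (5/46)·(-6) + (9/46)·(-5) + (7/46)·2 + (7/46)·4 + (2/23)·6 + (9/46)·8
     = 9/23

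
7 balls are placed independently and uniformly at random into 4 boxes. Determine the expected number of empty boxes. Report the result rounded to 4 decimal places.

Let Xⱼ=1 if box j is empty. P(Xⱼ=1) = ((4-1)/4)^7 = 2187/16384.
By linearity, E[#empty] = 4·2187/16384 = 2187/4096.
≈ 0.5339

0.5339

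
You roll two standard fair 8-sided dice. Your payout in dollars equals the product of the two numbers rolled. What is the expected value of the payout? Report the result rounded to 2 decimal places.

$20.25

Distribution of the product of the two numbers rolled: 1 w.p. 1/64, 2 w.p. 1/32, 3 w.p. 1/32, 4 w.p. 3/64, 5 w.p. 1/32, 6 w.p. 1/16, …
E[payout] = (1/64)·1 + (1/32)·2 + (1/32)·3 + (3/64)·4 + (1/32)·5 + (1/16)·6 + (1/32)·7 + (1/16)·8 + (1/64)·9 + (1/32)·10 + (1/16)·12 + (1/32)·14 + (1/32)·15 + (3/64)·16 + (1/32)·18 + (1/32)·20 + (1/32)·21 + (1/16)·24 + (1/64)·25 + (1/32)·28 + (1/32)·30 + (1/32)·32 + (1/32)·35 + (1/64)·36 + (1/32)·40 + (1/32)·42 + (1/32)·48 + (1/64)·49 + (1/32)·56 + (1/64)·64 = 81/4
≈ $20.25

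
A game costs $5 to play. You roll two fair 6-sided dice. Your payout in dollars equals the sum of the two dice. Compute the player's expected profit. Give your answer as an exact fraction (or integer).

$2

Distribution of the sum of the two dice: 2 w.p. 1/36, 3 w.p. 1/18, 4 w.p. 1/12, 5 w.p. 1/9, 6 w.p. 5/36, 7 w.p. 1/6, …
E[payout] = (1/36)·2 + (1/18)·3 + (1/12)·4 + (1/9)·5 + (5/36)·6 + (1/6)·7 + (5/36)·8 + (1/9)·9 + (1/12)·10 + (1/18)·11 + (1/36)·12 = 7
Expected profit = 7 − 5 = 2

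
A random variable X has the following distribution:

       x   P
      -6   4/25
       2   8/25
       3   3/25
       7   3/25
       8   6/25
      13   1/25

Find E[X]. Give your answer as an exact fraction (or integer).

83/25

E[X] = (4/25)·(-6) + (8/25)·2 + (3/25)·3 + (3/25)·7 + (6/25)·8 + (1/25)·13
     = 83/25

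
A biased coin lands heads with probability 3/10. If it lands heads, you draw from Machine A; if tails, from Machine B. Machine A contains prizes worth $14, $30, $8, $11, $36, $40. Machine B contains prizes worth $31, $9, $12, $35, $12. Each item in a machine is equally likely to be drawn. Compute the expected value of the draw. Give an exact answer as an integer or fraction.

2081/100 dollars

E[X | Machine A] = (14 + 30 + 8 + 11 + 36 + 40)/6 = 139/6
E[X | Machine B] = (31 + 9 + 12 + 35 + 12)/5 = 99/5
E[X] = (3/10)·139/6 + (7/10)·99/5 = 2081/100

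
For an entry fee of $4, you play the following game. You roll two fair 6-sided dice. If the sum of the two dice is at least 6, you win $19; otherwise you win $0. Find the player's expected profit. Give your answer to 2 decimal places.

E[payout] = (5/18)·0 + (13/18)·19 = 247/18
Expected profit = 247/18 − 4 = 175/18 ≈ $9.72

$9.72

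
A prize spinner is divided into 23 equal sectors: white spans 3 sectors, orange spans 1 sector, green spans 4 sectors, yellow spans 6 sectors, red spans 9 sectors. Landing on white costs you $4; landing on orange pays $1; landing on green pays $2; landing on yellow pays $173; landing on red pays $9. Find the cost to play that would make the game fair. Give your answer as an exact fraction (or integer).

E[payout] = (3/23)·(-4) + (1/23)·1 + (4/23)·2 + (6/23)·173 + (9/23)·9 = 1116/23
Fair fee = E[payout] = 1116/23

1116/23 dollars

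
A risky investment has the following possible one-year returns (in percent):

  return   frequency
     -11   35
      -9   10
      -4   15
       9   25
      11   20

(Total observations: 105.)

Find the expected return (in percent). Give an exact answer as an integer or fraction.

-6/7

Total = 105, so P(return=-11) = 35/105, etc.
E[X] = (1/3)·(-11) + (2/21)·(-9) + (1/7)·(-4) + (5/21)·9 + (4/21)·11
     = -6/7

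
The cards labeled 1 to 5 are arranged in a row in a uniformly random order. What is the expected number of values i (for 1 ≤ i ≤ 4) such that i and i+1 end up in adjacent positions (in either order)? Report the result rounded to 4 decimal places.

For each i ∈ {1,…,4}, let Xᵢ = 1 if i and i+1 are adjacent. P(Xᵢ=1) = 2·(5−1)!/5! = 2/5.
By linearity, E[ΣXᵢ] = (4)·(2/5) = 8/5.
≈ 1.6000

1.6000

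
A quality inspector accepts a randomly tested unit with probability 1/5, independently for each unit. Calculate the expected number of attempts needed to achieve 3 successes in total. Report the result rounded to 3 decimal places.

15.000

By linearity (sum of 3 independent geometric waits), E[trials] = 3/p = 3/(1/5) = 15.
≈ 15.000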